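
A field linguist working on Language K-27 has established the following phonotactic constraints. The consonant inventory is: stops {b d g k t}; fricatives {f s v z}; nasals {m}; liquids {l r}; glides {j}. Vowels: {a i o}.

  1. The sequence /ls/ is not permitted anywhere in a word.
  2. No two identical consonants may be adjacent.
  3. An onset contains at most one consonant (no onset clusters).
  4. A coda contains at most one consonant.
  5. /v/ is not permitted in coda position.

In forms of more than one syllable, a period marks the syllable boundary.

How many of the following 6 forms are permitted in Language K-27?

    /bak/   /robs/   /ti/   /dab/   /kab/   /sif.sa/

5

/bak/ — σ1 onset /b/, coda /k/ ok → permitted
/robs/ — violates constraint 4: syllable 1 coda /bs/ has 2 consonants (> 1) → not permitted
/ti/ — σ1 onset /t/, coda /∅/ ok → permitted
/dab/ — σ1 onset /d/, coda /b/ ok → permitted
/kab/ — σ1 onset /k/, coda /b/ ok → permitted
/sif.sa/ — σ1 onset /s/, coda /f/ ok; σ2 onset /s/, coda /∅/ ok → permitted
Permitted: /bak/, /ti/, /dab/, /kab/, /sif.sa/ → 5.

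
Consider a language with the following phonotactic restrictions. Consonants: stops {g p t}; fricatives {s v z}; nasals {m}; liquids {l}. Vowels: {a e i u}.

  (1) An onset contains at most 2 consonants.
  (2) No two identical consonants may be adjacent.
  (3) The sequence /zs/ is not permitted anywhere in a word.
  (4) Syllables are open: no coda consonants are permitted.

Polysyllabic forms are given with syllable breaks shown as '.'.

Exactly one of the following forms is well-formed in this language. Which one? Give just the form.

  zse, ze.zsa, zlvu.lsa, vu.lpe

vu.lpe

zse — violates constraint 3: contains banned sequence /zs/ → ill-formed
ze.zsa — violates constraint 3: contains banned sequence /zs/ → ill-formed
zlvu.lsa — violates constraint 1: syllable 1 onset /zlv/ has 3 consonants (> 2) → ill-formed
vu.lpe — σ1 onset /v/, coda /∅/ ok; σ2 onset /lp/ (2C), coda /∅/ ok → well-formed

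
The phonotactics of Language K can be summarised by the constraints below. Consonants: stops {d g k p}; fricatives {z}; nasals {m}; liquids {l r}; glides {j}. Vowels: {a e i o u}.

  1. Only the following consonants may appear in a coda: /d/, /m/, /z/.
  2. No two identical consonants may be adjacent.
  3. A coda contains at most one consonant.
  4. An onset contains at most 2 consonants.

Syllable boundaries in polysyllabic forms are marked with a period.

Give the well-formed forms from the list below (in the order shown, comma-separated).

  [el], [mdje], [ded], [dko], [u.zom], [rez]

[el] — violates constraint 1: syllable 1 coda contains /l/, which is not a licensed coda consonant → ill-formed
[mdje] — violates constraint 4: syllable 1 onset /mdj/ has 3 consonants (> 2) → ill-formed
[ded] — σ1 onset /d/, coda /d/ ok → well-formed
[dko] — σ1 onset /dk/ (2C), coda /∅/ ok → well-formed
[u.zom] — σ1 onset /∅/, coda /∅/ ok; σ2 onset /z/, coda /m/ ok → well-formed
[rez] — σ1 onset /r/, coda /z/ ok → well-formed

[ded], [dko], [u.zom], [rez]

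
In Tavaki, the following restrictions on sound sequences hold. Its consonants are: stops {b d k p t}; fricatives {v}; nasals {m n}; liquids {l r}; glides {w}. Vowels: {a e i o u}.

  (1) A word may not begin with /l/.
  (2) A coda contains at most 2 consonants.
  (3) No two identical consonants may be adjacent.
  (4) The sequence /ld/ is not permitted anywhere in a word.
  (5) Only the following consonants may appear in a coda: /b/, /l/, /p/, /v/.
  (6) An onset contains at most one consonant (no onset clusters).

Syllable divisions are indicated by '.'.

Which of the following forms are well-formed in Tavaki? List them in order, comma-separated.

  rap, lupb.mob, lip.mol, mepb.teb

rap, mepb.teb

rap — σ1 onset /r/, coda /p/ ok → well-formed
lupb.mob — violates constraint 1: word begins with /l/ → ill-formed
lip.mol — violates constraint 1: word begins with /l/ → ill-formed
mepb.teb — σ1 onset /m/, coda /pb/ (2C) ok; σ2 onset /t/, coda /b/ ok → well-formed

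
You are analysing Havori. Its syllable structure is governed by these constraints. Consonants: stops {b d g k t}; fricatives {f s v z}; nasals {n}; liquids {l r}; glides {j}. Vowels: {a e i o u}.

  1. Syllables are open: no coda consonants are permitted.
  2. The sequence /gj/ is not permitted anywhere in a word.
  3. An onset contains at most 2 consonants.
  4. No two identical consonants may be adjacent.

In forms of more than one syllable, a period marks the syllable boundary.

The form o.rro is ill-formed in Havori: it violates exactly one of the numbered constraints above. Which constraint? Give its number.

o.rro: adjacent identical consonants /rr/.
This is a violation of constraint 4: "No two identical consonants may be adjacent."
The remaining constraints (1, 2, 3) are satisfied.

4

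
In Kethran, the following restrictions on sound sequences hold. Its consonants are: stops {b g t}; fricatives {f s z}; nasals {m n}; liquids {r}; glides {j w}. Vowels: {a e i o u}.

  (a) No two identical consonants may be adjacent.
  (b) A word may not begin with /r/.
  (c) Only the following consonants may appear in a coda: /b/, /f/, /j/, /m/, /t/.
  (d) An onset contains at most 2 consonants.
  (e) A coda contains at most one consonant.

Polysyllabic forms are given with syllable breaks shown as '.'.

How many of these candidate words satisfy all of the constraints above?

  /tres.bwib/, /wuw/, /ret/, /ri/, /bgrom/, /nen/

/tres.bwib/ — violates constraint (c): syllable 1 coda contains /s/, which is not a licensed coda consonant → not permitted
/wuw/ — violates constraint (c): syllable 1 coda contains /w/, which is not a licensed coda consonant → not permitted
/ret/ — violates constraint (b): word begins with /r/ → not permitted
/ri/ — violates constraint (b): word begins with /r/ → not permitted
/bgrom/ — violates constraint (d): syllable 1 onset /bgr/ has 3 consonants (> 2) → not permitted
/nen/ — violates constraint (c): syllable 1 coda contains /n/, which is not a licensed coda consonant → not permitted
No form is permitted → 0.

0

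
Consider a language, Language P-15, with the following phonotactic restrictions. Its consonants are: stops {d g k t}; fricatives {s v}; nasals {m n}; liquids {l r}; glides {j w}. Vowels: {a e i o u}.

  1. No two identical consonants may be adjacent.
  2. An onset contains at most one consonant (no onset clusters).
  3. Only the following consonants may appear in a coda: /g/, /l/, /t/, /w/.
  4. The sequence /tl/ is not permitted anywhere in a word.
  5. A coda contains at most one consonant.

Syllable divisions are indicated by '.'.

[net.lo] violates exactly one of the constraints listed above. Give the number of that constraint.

4

[net.lo]: contains banned sequence /tl/.
This is a violation of constraint 4: "The sequence /tl/ is not permitted anywhere in a word."
The remaining constraints (1, 2, 3, 5) are satisfied.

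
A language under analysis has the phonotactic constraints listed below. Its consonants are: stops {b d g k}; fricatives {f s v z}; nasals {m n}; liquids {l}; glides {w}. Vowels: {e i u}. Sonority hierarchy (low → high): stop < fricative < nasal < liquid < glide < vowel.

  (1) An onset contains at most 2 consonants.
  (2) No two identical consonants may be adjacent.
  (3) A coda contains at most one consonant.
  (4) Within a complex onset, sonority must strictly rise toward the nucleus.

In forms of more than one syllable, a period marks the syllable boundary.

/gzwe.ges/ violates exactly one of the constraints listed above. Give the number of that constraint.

1

/gzwe.ges/: syllable 1 onset /gzw/ has 3 consonants (> 2).
This is a violation of constraint 1: "An onset contains at most 2 consonants."
The remaining constraints (2, 3, 4) are satisfied.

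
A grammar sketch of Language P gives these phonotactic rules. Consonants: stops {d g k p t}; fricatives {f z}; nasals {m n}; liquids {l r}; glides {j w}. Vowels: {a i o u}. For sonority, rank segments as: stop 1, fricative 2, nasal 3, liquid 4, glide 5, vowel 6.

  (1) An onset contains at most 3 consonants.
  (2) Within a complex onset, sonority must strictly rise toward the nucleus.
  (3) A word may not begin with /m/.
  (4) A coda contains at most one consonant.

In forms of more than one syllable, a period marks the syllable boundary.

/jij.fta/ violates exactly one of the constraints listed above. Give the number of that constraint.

/jij.fta/: syllable 2 onset /ft/: /f/ (fricative, 2) → /t/ (stop, 1) does not rise.
This is a violation of constraint 2: "Within a complex onset, sonority must strictly rise toward the nucleus."
The remaining constraints (1, 3, 4) are satisfied.

2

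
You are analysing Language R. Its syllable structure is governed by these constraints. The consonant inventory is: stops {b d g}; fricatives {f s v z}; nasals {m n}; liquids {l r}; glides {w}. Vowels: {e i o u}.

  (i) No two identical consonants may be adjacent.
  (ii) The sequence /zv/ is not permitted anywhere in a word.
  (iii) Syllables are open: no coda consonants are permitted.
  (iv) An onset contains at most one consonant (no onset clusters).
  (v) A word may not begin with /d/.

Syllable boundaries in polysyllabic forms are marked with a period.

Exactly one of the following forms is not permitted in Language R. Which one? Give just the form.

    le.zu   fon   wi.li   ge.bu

fon

le.zu — σ1 onset /l/, coda /∅/ ok; σ2 onset /z/, coda /∅/ ok → permitted
fon — violates constraint (iii): syllable 1 coda /n/ has 1 consonant (> 0) → not permitted
wi.li — σ1 onset /w/, coda /∅/ ok; σ2 onset /l/, coda /∅/ ok → permitted
ge.bu — σ1 onset /g/, coda /∅/ ok; σ2 onset /b/, coda /∅/ ok → permitted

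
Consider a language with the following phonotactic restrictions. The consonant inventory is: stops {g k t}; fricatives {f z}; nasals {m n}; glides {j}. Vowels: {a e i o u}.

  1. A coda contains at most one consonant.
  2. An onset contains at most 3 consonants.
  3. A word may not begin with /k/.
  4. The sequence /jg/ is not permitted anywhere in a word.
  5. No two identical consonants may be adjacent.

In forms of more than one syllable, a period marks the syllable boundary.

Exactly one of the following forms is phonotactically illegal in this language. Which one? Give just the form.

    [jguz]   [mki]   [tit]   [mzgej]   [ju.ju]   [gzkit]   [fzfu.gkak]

[jguz] — violates constraint 4: contains banned sequence /jg/ → phonotactically illegal
[mki] — σ1 onset /mk/ (2C), coda /∅/ ok → phonotactically legal
[tit] — σ1 onset /t/, coda /t/ ok → phonotactically legal
[mzgej] — σ1 onset /mzg/ (3C), coda /j/ ok → phonotactically legal
[ju.ju] — σ1 onset /j/, coda /∅/ ok; σ2 onset /j/, coda /∅/ ok → phonotactically legal
[gzkit] — σ1 onset /gzk/ (3C), coda /t/ ok → phonotactically legal
[fzfu.gkak] — σ1 onset /fzf/ (3C), coda /∅/ ok; σ2 onset /gk/ (2C), coda /k/ ok → phonotactically legal

[jguz]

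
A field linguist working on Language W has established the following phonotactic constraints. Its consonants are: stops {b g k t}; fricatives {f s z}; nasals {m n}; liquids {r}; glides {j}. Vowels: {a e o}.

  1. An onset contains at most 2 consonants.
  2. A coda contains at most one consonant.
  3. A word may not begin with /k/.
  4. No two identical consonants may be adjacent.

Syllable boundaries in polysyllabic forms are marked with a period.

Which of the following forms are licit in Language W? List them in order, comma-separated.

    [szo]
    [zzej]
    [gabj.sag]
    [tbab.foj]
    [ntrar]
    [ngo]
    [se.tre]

[szo], [tbab.foj], [ngo], [se.tre]

[szo] — σ1 onset /sz/ (2C), coda /∅/ ok → licit
[zzej] — violates constraint 4: adjacent identical consonants /zz/ → illicit
[gabj.sag] — violates constraint 2: syllable 1 coda /bj/ has 2 consonants (> 1) → illicit
[tbab.foj] — σ1 onset /tb/ (2C), coda /b/ ok; σ2 onset /f/, coda /j/ ok → licit
[ntrar] — violates constraint 1: syllable 1 onset /ntr/ has 3 consonants (> 2) → illicit
[ngo] — σ1 onset /ng/ (2C), coda /∅/ ok → licit
[se.tre] — σ1 onset /s/, coda /∅/ ok; σ2 onset /tr/ (2C), coda /∅/ ok → licit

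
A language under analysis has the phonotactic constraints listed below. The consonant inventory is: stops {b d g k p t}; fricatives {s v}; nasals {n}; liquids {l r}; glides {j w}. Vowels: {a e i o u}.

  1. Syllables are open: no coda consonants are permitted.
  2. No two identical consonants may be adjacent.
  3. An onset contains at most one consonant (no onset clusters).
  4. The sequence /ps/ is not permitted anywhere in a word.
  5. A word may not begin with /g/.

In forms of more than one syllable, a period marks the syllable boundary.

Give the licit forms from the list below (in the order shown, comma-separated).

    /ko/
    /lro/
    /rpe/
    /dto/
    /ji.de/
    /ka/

/ko/, /ji.de/, /ka/

/ko/ — σ1 onset /k/, coda /∅/ ok → licit
/lro/ — violates constraint 3: syllable 1 onset /lr/ has 2 consonants (> 1) → illicit
/rpe/ — violates constraint 3: syllable 1 onset /rp/ has 2 consonants (> 1) → illicit
/dto/ — violates constraint 3: syllable 1 onset /dt/ has 2 consonants (> 1) → illicit
/ji.de/ — σ1 onset /j/, coda /∅/ ok; σ2 onset /d/, coda /∅/ ok → licit
/ka/ — σ1 onset /k/, coda /∅/ ok → licit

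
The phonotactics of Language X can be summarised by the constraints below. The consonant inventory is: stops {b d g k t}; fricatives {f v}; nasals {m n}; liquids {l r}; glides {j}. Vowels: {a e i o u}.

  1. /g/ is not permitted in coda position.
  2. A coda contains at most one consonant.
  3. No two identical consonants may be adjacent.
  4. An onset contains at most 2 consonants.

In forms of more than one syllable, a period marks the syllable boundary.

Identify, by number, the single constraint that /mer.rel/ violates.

/mer.rel/: adjacent identical consonants /rr/.
This is a violation of constraint 3: "No two identical consonants may be adjacent."
The remaining constraints (1, 2, 4) are satisfied.

3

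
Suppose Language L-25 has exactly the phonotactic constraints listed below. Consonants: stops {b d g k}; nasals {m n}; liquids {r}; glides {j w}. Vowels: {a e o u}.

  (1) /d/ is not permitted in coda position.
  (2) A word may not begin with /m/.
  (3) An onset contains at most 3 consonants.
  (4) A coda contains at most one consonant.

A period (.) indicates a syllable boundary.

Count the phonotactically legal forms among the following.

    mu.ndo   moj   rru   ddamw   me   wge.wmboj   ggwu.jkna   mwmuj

3

mu.ndo — violates constraint 2: word begins with /m/ → phonotactically illegal
moj — violates constraint 2: word begins with /m/ → phonotactically illegal
rru — σ1 onset /rr/ (2C), coda /∅/ ok → phonotactically legal
ddamw — violates constraint 4: syllable 1 coda /mw/ has 2 consonants (> 1) → phonotactically illegal
me — violates constraint 2: word begins with /m/ → phonotactically illegal
wge.wmboj — σ1 onset /wg/ (2C), coda /∅/ ok; σ2 onset /wmb/ (3C), coda /j/ ok → phonotactically legal
ggwu.jkna — σ1 onset /ggw/ (3C), coda /∅/ ok; σ2 onset /jkn/ (3C), coda /∅/ ok → phonotactically legal
mwmuj — violates constraint 2: word begins with /m/ → phonotactically illegal
Phonotactically legal: rru, wge.wmboj, ggwu.jkna → 3.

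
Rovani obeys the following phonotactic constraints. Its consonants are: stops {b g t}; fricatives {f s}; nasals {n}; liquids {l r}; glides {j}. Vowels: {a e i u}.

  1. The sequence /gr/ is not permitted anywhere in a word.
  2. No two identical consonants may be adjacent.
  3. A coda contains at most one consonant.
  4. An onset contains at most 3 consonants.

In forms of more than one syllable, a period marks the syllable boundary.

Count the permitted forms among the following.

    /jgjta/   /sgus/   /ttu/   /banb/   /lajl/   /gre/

/jgjta/ — violates constraint 4: syllable 1 onset /jgjt/ has 4 consonants (> 3) → not permitted
/sgus/ — σ1 onset /sg/ (2C), coda /s/ ok → permitted
/ttu/ — violates constraint 2: adjacent identical consonants /tt/ → not permitted
/banb/ — violates constraint 3: syllable 1 coda /nb/ has 2 consonants (> 1) → not permitted
/lajl/ — violates constraint 3: syllable 1 coda /jl/ has 2 consonants (> 1) → not permitted
/gre/ — violates constraint 1: contains banned sequence /gr/ → not permitted
Permitted: /sgus/ → 1.

1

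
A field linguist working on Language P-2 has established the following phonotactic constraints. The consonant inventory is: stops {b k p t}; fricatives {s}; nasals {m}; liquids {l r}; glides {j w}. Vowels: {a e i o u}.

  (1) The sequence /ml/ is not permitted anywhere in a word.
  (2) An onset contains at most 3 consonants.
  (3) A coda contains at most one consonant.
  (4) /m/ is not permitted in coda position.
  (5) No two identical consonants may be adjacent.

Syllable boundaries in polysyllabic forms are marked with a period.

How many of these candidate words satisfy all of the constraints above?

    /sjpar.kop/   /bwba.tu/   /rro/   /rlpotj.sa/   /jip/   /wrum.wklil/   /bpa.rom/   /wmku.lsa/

4

/sjpar.kop/ — σ1 onset /sjp/ (3C), coda /r/ ok; σ2 onset /k/, coda /p/ ok → well-formed
/bwba.tu/ — σ1 onset /bwb/ (3C), coda /∅/ ok; σ2 onset /t/, coda /∅/ ok → well-formed
/rro/ — violates constraint 5: adjacent identical consonants /rr/ → ill-formed
/rlpotj.sa/ — violates constraint 3: syllable 1 coda /tj/ has 2 consonants (> 1) → ill-formed
/jip/ — σ1 onset /j/, coda /p/ ok → well-formed
/wrum.wklil/ — violates constraint 4: syllable 1 coda contains /m/ → ill-formed
/bpa.rom/ — violates constraint 4: syllable 2 coda contains /m/ → ill-formed
/wmku.lsa/ — σ1 onset /wmk/ (3C), coda /∅/ ok; σ2 onset /ls/ (2C), coda /∅/ ok → well-formed
Well-formed: /sjpar.kop/, /bwba.tu/, /jip/, /wmku.lsa/ → 4.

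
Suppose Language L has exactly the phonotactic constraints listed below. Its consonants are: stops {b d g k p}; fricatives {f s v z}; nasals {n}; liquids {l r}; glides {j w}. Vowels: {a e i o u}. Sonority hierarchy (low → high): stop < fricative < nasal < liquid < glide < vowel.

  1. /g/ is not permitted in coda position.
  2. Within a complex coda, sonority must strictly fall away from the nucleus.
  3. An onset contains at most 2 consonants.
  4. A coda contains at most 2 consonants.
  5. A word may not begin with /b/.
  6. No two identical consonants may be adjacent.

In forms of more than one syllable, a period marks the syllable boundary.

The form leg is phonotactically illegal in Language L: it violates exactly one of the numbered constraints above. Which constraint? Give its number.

1

leg: syllable 1 coda contains /g/.
This is a violation of constraint 1: "/g/ is not permitted in coda position."
The remaining constraints (2, 3, 4, 5, 6) are satisfied.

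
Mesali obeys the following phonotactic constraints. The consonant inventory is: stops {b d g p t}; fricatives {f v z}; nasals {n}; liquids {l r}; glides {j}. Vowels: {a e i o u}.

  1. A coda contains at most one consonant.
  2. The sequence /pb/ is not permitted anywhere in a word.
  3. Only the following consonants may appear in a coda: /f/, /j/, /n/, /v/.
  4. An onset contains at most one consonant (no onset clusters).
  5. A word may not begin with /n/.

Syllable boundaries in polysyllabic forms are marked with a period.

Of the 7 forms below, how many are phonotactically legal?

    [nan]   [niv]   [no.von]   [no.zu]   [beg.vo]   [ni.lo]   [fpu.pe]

0

[nan] — violates constraint 5: word begins with /n/ → phonotactically illegal
[niv] — violates constraint 5: word begins with /n/ → phonotactically illegal
[no.von] — violates constraint 5: word begins with /n/ → phonotactically illegal
[no.zu] — violates constraint 5: word begins with /n/ → phonotactically illegal
[beg.vo] — violates constraint 3: syllable 1 coda contains /g/, which is not a licensed coda consonant → phonotactically illegal
[ni.lo] — violates constraint 5: word begins with /n/ → phonotactically illegal
[fpu.pe] — violates constraint 4: syllable 1 onset /fp/ has 2 consonants (> 1) → phonotactically illegal
No form is phonotactically legal → 0.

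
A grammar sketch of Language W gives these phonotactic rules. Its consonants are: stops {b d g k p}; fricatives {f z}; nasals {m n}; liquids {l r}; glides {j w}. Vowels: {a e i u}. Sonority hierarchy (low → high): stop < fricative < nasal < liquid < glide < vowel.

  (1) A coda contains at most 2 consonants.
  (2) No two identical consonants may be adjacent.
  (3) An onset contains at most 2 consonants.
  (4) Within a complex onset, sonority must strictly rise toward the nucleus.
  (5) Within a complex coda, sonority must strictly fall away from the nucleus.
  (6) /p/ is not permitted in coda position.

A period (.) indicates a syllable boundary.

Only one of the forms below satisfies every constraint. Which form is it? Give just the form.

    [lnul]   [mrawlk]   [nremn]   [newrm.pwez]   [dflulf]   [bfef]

[bfef]

[lnul] — violates constraint 4: syllable 1 onset /ln/: /l/ (liquid, 4) → /n/ (nasal, 3) does not rise → phonotactically illegal
[mrawlk] — violates constraint 1: syllable 1 coda /wlk/ has 3 consonants (> 2) → phonotactically illegal
[nremn] — violates constraint 5: syllable 1 coda /mn/: /m/ (nasal, 3) → /n/ (nasal, 3) does not fall → phonotactically illegal
[newrm.pwez] — violates constraint 1: syllable 1 coda /wrm/ has 3 consonants (> 2) → phonotactically illegal
[dflulf] — violates constraint 3: syllable 1 onset /dfl/ has 3 consonants (> 2) → phonotactically illegal
[bfef] — σ1 onset /bf/ (1→2 rises), coda /f/ ok → phonotactically legal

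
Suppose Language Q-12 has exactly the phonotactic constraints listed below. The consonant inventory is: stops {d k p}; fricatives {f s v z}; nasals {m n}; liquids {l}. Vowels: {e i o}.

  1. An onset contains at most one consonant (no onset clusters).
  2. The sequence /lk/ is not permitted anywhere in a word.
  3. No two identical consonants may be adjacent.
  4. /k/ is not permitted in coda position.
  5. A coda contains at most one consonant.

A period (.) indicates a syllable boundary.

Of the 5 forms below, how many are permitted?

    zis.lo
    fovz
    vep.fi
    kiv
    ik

3

zis.lo — σ1 onset /z/, coda /s/ ok; σ2 onset /l/, coda /∅/ ok → permitted
fovz — violates constraint 5: syllable 1 coda /vz/ has 2 consonants (> 1) → not permitted
vep.fi — σ1 onset /v/, coda /p/ ok; σ2 onset /f/, coda /∅/ ok → permitted
kiv — σ1 onset /k/, coda /v/ ok → permitted
ik — violates constraint 4: syllable 1 coda contains /k/ → not permitted
Permitted: zis.lo, vep.fi, kiv → 3.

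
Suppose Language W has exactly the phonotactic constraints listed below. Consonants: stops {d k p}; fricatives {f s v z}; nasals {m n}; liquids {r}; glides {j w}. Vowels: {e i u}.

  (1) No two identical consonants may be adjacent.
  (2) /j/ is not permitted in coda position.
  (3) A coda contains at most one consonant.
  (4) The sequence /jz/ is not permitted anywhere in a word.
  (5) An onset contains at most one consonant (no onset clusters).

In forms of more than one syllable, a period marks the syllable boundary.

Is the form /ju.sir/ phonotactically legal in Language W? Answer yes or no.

yes

/ju.sir/ — σ1 onset /j/, coda /∅/ ok; σ2 onset /s/, coda /r/ ok → phonotactically legal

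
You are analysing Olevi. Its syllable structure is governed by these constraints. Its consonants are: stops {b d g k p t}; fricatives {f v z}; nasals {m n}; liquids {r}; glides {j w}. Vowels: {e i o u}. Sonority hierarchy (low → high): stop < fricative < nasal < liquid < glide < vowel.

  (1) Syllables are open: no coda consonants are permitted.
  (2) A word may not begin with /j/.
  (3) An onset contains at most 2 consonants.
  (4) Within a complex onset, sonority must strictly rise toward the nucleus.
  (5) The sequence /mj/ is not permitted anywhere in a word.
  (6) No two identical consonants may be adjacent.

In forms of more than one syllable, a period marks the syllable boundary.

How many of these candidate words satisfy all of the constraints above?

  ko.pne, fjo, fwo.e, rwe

4

ko.pne — σ1 onset /k/, coda /∅/ ok; σ2 onset /pn/ (1→3 rises), coda /∅/ ok → phonotactically legal
fjo — σ1 onset /fj/ (2→5 rises), coda /∅/ ok → phonotactically legal
fwo.e — σ1 onset /fw/ (2→5 rises), coda /∅/ ok; σ2 onset /∅/, coda /∅/ ok → phonotactically legal
rwe — σ1 onset /rw/ (4→5 rises), coda /∅/ ok → phonotactically legal
Phonotactically legal: ko.pne, fjo, fwo.e, rwe → 4.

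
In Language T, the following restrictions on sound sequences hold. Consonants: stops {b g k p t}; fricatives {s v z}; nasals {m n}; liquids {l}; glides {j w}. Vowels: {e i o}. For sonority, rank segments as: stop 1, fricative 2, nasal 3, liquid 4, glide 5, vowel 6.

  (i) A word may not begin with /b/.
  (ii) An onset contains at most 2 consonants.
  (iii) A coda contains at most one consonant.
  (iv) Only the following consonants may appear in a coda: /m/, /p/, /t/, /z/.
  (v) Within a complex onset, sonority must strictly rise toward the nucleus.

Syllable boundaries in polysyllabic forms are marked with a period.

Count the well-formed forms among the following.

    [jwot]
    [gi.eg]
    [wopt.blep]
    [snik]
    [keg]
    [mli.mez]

[jwot] — violates constraint (v): syllable 1 onset /jw/: /j/ (glide, 5) → /w/ (glide, 5) does not rise → ill-formed
[gi.eg] — violates constraint (iv): syllable 2 coda contains /g/, which is not a licensed coda consonant → ill-formed
[wopt.blep] — violates constraint (iii): syllable 1 coda /pt/ has 2 consonants (> 1) → ill-formed
[snik] — violates constraint (iv): syllable 1 coda contains /k/, which is not a licensed coda consonant → ill-formed
[keg] — violates constraint (iv): syllable 1 coda contains /g/, which is not a licensed coda consonant → ill-formed
[mli.mez] — σ1 onset /ml/ (3→4 rises), coda /∅/ ok; σ2 onset /m/, coda /z/ ok → well-formed
Well-formed: [mli.mez] → 1.

1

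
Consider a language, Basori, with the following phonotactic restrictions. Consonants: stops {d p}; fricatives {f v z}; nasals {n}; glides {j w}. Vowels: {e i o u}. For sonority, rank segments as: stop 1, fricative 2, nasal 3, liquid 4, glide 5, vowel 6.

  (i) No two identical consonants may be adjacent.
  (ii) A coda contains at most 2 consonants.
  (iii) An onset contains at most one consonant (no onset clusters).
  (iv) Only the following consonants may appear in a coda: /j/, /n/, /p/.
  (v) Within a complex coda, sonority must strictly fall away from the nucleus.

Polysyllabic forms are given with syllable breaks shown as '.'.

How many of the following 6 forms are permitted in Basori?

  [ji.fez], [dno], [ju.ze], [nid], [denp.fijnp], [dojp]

[ji.fez] — violates constraint (iv): syllable 2 coda contains /z/, which is not a licensed coda consonant → not permitted
[dno] — violates constraint (iii): syllable 1 onset /dn/ has 2 consonants (> 1) → not permitted
[ju.ze] — σ1 onset /j/, coda /∅/ ok; σ2 onset /z/, coda /∅/ ok → permitted
[nid] — violates constraint (iv): syllable 1 coda contains /d/, which is not a licensed coda consonant → not permitted
[denp.fijnp] — violates constraint (ii): syllable 2 coda /jnp/ has 3 consonants (> 2) → not permitted
[dojp] — σ1 onset /d/, coda /jp/ (5→1 falls) ok → permitted
Permitted: [ju.ze], [dojp] → 2.

2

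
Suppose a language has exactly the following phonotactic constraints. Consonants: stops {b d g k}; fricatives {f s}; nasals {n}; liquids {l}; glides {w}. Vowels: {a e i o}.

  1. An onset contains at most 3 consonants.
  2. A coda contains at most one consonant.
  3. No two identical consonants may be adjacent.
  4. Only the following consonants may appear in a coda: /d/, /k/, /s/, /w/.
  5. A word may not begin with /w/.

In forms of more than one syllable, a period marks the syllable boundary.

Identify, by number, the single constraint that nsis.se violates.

nsis.se: adjacent identical consonants /ss/.
This is a violation of constraint 3: "No two identical consonants may be adjacent."
The remaining constraints (1, 2, 4, 5) are satisfied.

3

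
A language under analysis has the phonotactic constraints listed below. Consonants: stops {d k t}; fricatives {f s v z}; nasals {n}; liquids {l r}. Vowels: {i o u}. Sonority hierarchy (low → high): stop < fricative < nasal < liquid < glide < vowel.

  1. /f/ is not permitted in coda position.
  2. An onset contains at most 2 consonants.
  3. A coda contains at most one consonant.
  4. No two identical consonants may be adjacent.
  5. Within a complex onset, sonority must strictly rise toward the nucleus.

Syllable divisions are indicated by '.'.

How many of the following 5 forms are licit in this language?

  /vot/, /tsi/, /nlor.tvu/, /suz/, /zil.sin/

5

/vot/ — σ1 onset /v/, coda /t/ ok → licit
/tsi/ — σ1 onset /ts/ (1→2 rises), coda /∅/ ok → licit
/nlor.tvu/ — σ1 onset /nl/ (3→4 rises), coda /r/ ok; σ2 onset /tv/ (1→2 rises), coda /∅/ ok → licit
/suz/ — σ1 onset /s/, coda /z/ ok → licit
/zil.sin/ — σ1 onset /z/, coda /l/ ok; σ2 onset /s/, coda /n/ ok → licit
Licit: /vot/, /tsi/, /nlor.tvu/, /suz/, /zil.sin/ → 5.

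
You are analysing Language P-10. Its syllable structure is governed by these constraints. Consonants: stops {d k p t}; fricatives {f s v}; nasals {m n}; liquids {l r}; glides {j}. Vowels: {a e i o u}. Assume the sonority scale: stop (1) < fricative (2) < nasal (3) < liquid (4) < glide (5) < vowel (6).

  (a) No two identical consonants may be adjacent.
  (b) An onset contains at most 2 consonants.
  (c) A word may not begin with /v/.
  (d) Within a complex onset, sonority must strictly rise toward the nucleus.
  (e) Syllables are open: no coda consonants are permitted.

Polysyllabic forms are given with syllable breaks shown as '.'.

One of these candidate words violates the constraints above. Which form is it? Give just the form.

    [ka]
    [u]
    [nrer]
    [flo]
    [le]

[ka] — σ1 onset /k/, coda /∅/ ok → permitted
[u] — σ1 onset /∅/, coda /∅/ ok → permitted
[nrer] — violates constraint (e): syllable 1 coda /r/ has 1 consonant (> 0) → not permitted
[flo] — σ1 onset /fl/ (2→4 rises), coda /∅/ ok → permitted
[le] — σ1 onset /l/, coda /∅/ ok → permitted

[nrer]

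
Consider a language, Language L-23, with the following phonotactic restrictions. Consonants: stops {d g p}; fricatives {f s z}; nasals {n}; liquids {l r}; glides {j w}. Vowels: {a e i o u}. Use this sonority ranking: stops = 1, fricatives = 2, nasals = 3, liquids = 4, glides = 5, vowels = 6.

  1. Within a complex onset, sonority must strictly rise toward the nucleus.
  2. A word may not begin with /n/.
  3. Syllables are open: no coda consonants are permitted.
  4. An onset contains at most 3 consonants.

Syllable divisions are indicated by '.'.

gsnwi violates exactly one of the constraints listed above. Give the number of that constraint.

gsnwi: syllable 1 onset /gsnw/ has 4 consonants (> 3).
This is a violation of constraint 4: "An onset contains at most 3 consonants."
The remaining constraints (1, 2, 3) are satisfied.

4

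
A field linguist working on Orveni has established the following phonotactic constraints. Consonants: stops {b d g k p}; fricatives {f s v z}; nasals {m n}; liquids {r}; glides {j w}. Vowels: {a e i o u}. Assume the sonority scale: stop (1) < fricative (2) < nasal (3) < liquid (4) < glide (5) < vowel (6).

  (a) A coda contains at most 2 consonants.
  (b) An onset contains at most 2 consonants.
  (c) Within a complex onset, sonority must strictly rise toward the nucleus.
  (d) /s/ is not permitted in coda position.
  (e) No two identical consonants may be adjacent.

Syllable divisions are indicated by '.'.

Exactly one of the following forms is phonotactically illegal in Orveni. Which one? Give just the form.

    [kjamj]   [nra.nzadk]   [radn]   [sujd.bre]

[nra.nzadk]

[kjamj] — σ1 onset /kj/ (1→5 rises), coda /mj/ (2C) ok → phonotactically legal
[nra.nzadk] — violates constraint (c): syllable 2 onset /nz/: /n/ (nasal, 3) → /z/ (fricative, 2) does not rise → phonotactically illegal
[radn] — σ1 onset /r/, coda /dn/ (2C) ok → phonotactically legal
[sujd.bre] — σ1 onset /s/, coda /jd/ (2C) ok; σ2 onset /br/ (1→4 rises), coda /∅/ ok → phonotactically legal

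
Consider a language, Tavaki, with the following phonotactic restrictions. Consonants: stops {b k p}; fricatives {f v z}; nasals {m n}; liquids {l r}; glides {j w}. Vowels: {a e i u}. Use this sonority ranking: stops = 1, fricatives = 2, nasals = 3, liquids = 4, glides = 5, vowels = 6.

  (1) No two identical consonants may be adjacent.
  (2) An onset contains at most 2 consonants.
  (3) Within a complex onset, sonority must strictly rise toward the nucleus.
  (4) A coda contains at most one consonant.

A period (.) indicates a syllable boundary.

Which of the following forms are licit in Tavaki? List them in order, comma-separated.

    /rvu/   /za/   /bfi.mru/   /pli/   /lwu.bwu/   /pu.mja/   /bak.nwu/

/rvu/ — violates constraint 3: syllable 1 onset /rv/: /r/ (liquid, 4) → /v/ (fricative, 2) does not rise → illicit
/za/ — σ1 onset /z/, coda /∅/ ok → licit
/bfi.mru/ — σ1 onset /bf/ (1→2 rises), coda /∅/ ok; σ2 onset /mr/ (3→4 rises), coda /∅/ ok → licit
/pli/ — σ1 onset /pl/ (1→4 rises), coda /∅/ ok → licit
/lwu.bwu/ — σ1 onset /lw/ (4→5 rises), coda /∅/ ok; σ2 onset /bw/ (1→5 rises), coda /∅/ ok → licit
/pu.mja/ — σ1 onset /p/, coda /∅/ ok; σ2 onset /mj/ (3→5 rises), coda /∅/ ok → licit
/bak.nwu/ — σ1 onset /b/, coda /k/ ok; σ2 onset /nw/ (3→5 rises), coda /∅/ ok → licit

/za/, /bfi.mru/, /pli/, /lwu.bwu/, /pu.mja/, /bak.nwu/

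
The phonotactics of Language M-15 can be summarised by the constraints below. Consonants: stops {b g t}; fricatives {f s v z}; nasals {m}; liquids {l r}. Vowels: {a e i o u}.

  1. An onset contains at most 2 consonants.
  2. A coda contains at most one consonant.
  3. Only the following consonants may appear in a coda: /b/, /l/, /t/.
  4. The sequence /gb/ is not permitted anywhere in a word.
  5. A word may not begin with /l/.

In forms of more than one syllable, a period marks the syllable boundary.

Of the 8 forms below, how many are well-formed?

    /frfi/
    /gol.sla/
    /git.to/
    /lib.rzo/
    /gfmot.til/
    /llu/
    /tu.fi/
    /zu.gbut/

3

/frfi/ — violates constraint 1: syllable 1 onset /frf/ has 3 consonants (> 2) → ill-formed
/gol.sla/ — σ1 onset /g/, coda /l/ ok; σ2 onset /sl/ (2C), coda /∅/ ok → well-formed
/git.to/ — σ1 onset /g/, coda /t/ ok; σ2 onset /t/, coda /∅/ ok → well-formed
/lib.rzo/ — violates constraint 5: word begins with /l/ → ill-formed
/gfmot.til/ — violates constraint 1: syllable 1 onset /gfm/ has 3 consonants (> 2) → ill-formed
/llu/ — violates constraint 5: word begins with /l/ → ill-formed
/tu.fi/ — σ1 onset /t/, coda /∅/ ok; σ2 onset /f/, coda /∅/ ok → well-formed
/zu.gbut/ — violates constraint 4: contains banned sequence /gb/ → ill-formed
Well-formed: /gol.sla/, /git.to/, /tu.fi/ → 3.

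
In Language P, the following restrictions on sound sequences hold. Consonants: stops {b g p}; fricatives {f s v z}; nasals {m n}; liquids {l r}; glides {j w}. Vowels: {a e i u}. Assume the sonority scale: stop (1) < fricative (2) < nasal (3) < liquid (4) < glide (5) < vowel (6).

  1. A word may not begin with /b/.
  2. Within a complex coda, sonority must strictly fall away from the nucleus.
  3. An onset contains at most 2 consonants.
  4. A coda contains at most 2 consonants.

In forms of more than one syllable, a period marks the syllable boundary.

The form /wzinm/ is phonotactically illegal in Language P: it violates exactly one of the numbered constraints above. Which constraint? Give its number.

/wzinm/: syllable 1 coda /nm/: /n/ (nasal, 3) → /m/ (nasal, 3) does not fall.
This is a violation of constraint 2: "Within a complex coda, sonority must strictly fall away from the nucleus."
The remaining constraints (1, 3, 4) are satisfied.

2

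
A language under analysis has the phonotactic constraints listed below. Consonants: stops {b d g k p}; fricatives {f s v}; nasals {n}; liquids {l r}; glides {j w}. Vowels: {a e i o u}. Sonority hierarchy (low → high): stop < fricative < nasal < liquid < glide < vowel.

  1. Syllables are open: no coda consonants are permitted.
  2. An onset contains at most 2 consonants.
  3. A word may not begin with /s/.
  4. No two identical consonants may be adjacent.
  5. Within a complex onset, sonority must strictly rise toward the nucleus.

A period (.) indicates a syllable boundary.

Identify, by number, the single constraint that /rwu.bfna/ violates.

/rwu.bfna/: syllable 2 onset /bfn/ has 3 consonants (> 2).
This is a violation of constraint 2: "An onset contains at most 2 consonants."
The remaining constraints (1, 3, 4, 5) are satisfied.

2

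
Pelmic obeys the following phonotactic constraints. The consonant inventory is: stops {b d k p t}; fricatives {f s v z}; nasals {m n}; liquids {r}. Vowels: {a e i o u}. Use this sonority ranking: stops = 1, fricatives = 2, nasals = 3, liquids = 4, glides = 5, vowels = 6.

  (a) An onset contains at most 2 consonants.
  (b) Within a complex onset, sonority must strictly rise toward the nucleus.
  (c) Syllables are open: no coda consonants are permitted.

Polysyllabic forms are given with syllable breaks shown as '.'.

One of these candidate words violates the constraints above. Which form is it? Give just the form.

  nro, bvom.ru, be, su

nro — σ1 onset /nr/ (3→4 rises), coda /∅/ ok → phonotactically legal
bvom.ru — violates constraint (c): syllable 1 coda /m/ has 1 consonant (> 0) → phonotactically illegal
be — σ1 onset /b/, coda /∅/ ok → phonotactically legal
su — σ1 onset /s/, coda /∅/ ok → phonotactically legal

bvom.ru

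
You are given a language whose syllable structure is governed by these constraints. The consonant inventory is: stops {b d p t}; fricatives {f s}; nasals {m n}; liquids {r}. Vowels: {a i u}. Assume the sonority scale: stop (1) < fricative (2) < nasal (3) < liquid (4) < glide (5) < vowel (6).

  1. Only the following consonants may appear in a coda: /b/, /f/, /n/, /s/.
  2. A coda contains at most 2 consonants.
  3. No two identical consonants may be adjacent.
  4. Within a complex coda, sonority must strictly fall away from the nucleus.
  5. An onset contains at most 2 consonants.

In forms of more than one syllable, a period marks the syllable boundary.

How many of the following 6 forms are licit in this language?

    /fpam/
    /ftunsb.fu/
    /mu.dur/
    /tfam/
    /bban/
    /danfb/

0

/fpam/ — violates constraint 1: syllable 1 coda contains /m/, which is not a licensed coda consonant → illicit
/ftunsb.fu/ — violates constraint 2: syllable 1 coda /nsb/ has 3 consonants (> 2) → illicit
/mu.dur/ — violates constraint 1: syllable 2 coda contains /r/, which is not a licensed coda consonant → illicit
/tfam/ — violates constraint 1: syllable 1 coda contains /m/, which is not a licensed coda consonant → illicit
/bban/ — violates constraint 3: adjacent identical consonants /bb/ → illicit
/danfb/ — violates constraint 2: syllable 1 coda /nfb/ has 3 consonants (> 2) → illicit
No form is licit → 0.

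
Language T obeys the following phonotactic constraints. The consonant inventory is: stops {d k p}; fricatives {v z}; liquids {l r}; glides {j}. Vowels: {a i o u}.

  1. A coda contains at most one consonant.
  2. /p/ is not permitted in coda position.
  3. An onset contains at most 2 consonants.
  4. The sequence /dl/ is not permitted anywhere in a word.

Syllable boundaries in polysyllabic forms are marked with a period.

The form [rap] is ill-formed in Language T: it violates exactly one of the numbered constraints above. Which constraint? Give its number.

[rap]: syllable 1 coda contains /p/.
This is a violation of constraint 2: "/p/ is not permitted in coda position."
The remaining constraints (1, 3, 4) are satisfied.

2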